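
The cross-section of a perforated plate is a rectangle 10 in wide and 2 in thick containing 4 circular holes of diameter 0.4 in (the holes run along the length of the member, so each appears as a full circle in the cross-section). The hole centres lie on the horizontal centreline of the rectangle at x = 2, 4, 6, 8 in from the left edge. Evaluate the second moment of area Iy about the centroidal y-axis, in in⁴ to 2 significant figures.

Split into non-overlapping primitives; take the origin at the lower-left of the bounding box.
Plate: 10 × 2, A = 20 in², x = 5 in, Ī = 166.7 in⁴.
Hole 1 (subtracted): ⌀0.4, A = 0.1257 in², x = 2 in, Ī = 0.001257 in⁴.
Hole 2 (subtracted): ⌀0.4, A = 0.1257 in², x = 4 in, Ī = 0.001257 in⁴.
Hole 3 (subtracted): ⌀0.4, A = 0.1257 in², x = 6 in, Ī = 0.001257 in⁴.
Hole 4 (subtracted): ⌀0.4, A = 0.1257 in², x = 8 in, Ī = 0.001257 in⁴.
By symmetry the centroid is at mid-width, x̄ = 5 in.
Transfer each piece to the centroidal y-axis using Ī + A·d² with d = x − 5:
  plate: d = 0 in → contributes +166.7 in⁴
  hole 1: d = -3 in → contributes −1.132 in⁴
  hole 2: d = -1 in → contributes −0.1269 in⁴
  hole 3: d = 1 in → contributes −0.1269 in⁴
  hole 4: d = 3 in → contributes −1.132 in⁴
Total I = 164.1 in⁴.

Iy ≈ 160 in⁴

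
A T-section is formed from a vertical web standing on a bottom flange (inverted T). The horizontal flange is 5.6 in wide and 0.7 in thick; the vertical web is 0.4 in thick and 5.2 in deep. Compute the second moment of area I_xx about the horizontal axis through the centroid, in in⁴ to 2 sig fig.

Decompose the section into non-overlapping parts with the origin at the bottom-left of its bounding rectangle.
Flange: 5.6 × 0.7, A = 3.92 in², y = 0.35 in, Ī = 0.1601 in⁴.
Web: 0.4 × 5.2, A = 2.08 in², y = 3.3 in, Ī = 4.687 in⁴.
Centroid: ȳ = ΣA·y / ΣA = 1.373 in.
Transfer each piece to the horizontal axis through the centroid using Ī + A·d² with d = y − 1.373:
  flange: d = -1.023 in → contributes +4.26 in⁴
  web: d = 1.927 in → contributes +12.41 in⁴
Total I = 16.67 in⁴.

I_xx ≈ 17 in⁴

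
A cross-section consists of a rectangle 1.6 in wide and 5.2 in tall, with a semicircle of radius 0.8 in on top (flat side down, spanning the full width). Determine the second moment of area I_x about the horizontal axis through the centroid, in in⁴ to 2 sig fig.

Decompose the section into non-overlapping parts with the origin at the bottom-left of its bounding rectangle.
Rectangular body: 1.6 × 5.2, A = 8.32 in², y = 2.6 in, Ī = 18.75 in⁴.
Semicircular cap: semicircle r = 0.8, A = 1.005 in², y = 5.54 in, Ī = 0.04496 in⁴.
Centroid: ȳ = ΣA·y / ΣA = 2.917 in.
Transfer each piece to the horizontal axis through the centroid using Ī + A·d² with d = y − 2.917:
  rectangular body: d = -0.3169 in → contributes +19.58 in⁴
  semicircular cap: d = 2.623 in → contributes +6.96 in⁴
Total I = 26.54 in⁴.

I_x ≈ 27 in⁴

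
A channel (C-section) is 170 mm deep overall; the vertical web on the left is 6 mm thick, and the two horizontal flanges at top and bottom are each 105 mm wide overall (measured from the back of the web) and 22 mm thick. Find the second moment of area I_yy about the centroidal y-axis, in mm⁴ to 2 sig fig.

Split into non-overlapping primitives; take the origin at the lower-left of the bounding box.
Web: 6 × 170, A = 1 020 mm², x = 3 mm, Ī = 3 060 mm⁴.
Top flange (beyond web): 99 × 22, A = 2 178 mm², x = 55.5 mm, Ī = 1 778 882 mm⁴.
Bottom flange (beyond web): 99 × 22, A = 2 178 mm², x = 55.5 mm, Ī = 1 778 882 mm⁴.
Centroid: x̄ = ΣA·x / ΣA = 45.54 mm.
Transfer each piece to the centroidal y-axis using Ī + A·d² with d = x − 45.54:
  web: d = -42.54 mm → contributes +1 848 823 mm⁴
  top flange (beyond web): d = 9.961 mm → contributes +1 994 983 mm⁴
  bottom flange (beyond web): d = 9.961 mm → contributes +1 994 983 mm⁴
Total I = 5 838 790 mm⁴.

I_yy ≈ 5.8 × 10⁶ mm⁴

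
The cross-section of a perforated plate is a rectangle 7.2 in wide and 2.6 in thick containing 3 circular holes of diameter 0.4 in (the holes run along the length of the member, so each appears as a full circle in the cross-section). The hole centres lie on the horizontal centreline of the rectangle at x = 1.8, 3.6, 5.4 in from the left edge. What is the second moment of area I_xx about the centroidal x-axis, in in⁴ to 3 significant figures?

I_xx ≈ 10.5 in⁴

Split into non-overlapping primitives; take the origin at the lower-left of the bounding box.
Plate: 7.2 × 2.6, A = 18.72 in², y = 1.3 in, Ī = 10.546 in⁴.
Hole 1 (subtracted): ⌀0.4, A = 0.12566 in², y = 1.3 in, Ī = 0.0012566 in⁴.
Hole 2 (subtracted): ⌀0.4, A = 0.12566 in², y = 1.3 in, Ī = 0.0012566 in⁴.
Hole 3 (subtracted): ⌀0.4, A = 0.12566 in², y = 1.3 in, Ī = 0.0012566 in⁴.
By symmetry the centroid is at mid-height, ȳ = 1.3 in.
All pieces are centred on the centroidal x-axis, so I = ΣĪ (holes subtracted) = 10.542 in⁴.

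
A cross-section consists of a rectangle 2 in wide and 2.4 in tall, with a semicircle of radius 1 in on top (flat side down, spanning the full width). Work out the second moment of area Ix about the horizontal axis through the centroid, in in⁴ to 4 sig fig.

Break the section into simple shapes (no overlaps), measuring from the bottom-left corner of the bounding box.
Rectangular body: 2 × 2.4, A = 4.8 in², y = 1.2 in, Ī = 2.304 in⁴.
Semicircular cap: semicircle r = 1, A = 1.5708 in², y = 2.82441 in, Ī = 0.109757 in⁴.
Centroid: ȳ = ΣA·y / ΣA = 1.60052 in.
Transfer each piece to the horizontal axis through the centroid using Ī + A·d² with d = y − 1.60052:
  rectangular body: d = -0.400519 in → contributes +3.07399 in⁴
  semicircular cap: d = 1.22389 in → contributes +2.46268 in⁴
Total I = 5.53667 in⁴.

Ix ≈ 5.537 in⁴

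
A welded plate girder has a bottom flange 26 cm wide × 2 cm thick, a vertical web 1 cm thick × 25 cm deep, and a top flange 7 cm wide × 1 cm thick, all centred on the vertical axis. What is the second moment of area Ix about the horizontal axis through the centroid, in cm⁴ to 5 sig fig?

Treat the section as a set of non-overlapping primitives; coordinates are from the bounding-box lower-left.
Bottom plate: 26 × 2, A = 52 cm², y = 1 cm, Ī = 17.33333 cm⁴.
Web plate: 1 × 25, A = 25 cm², y = 14.5 cm, Ī = 1302.083 cm⁴.
Top plate: 7 × 1, A = 7 cm², y = 27.5 cm, Ī = 0.5833333 cm⁴.
Centroid: ȳ = ΣA·y / ΣA = 7.22619 cm.
Transfer each piece to the horizontal axis through the centroid using Ī + A·d² with d = y − 7.22619:
  bottom plate: d = -6.22619 cm → contributes +2033.137 cm⁴
  web plate: d = 7.27381 cm → contributes +2624.791 cm⁴
  top plate: d = 20.27381 cm → contributes +2877.775 cm⁴
Total I = 7535.702 cm⁴.

Ix ≈ 7535.7 cm⁴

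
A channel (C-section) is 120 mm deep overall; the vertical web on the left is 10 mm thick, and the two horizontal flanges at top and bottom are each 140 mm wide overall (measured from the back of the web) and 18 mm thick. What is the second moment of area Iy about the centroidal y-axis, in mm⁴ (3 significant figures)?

Decompose the section into non-overlapping parts with the origin at the bottom-left of its bounding rectangle.
Web: 10 × 120, A = 1 200 mm², x = 5 mm, Ī = 10 000 mm⁴.
Top flange (beyond web): 130 × 18, A = 2 340 mm², x = 75 mm, Ī = 3 295 500 mm⁴.
Bottom flange (beyond web): 130 × 18, A = 2 340 mm², x = 75 mm, Ī = 3 295 500 mm⁴.
Centroid: x̄ = ΣA·x / ΣA = 60.714 mm.
Transfer each piece to the centroidal y-axis using Ī + A·d² with d = x − 60.714:
  web: d = -55.714 mm → contributes +3 734 898 mm⁴
  top flange (beyond web): d = 14.286 mm → contributes +3 773 051 mm⁴
  bottom flange (beyond web): d = 14.286 mm → contributes +3 773 051 mm⁴
Total I = 11 281 000 mm⁴.

Iy ≈ 1.13 × 10⁷ mm⁴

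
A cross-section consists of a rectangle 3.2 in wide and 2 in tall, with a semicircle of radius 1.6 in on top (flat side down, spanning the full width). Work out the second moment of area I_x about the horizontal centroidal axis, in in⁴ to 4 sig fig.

I_x ≈ 9.815 in⁴

Treat the section as a set of non-overlapping primitives; coordinates are from the bounding-box lower-left.
Rectangular body: 3.2 × 2, A = 6.4 in², y = 1 in, Ī = 2.13333 in⁴.
Semicircular cap: semicircle r = 1.6, A = 4.02124 in², y = 2.67906 in, Ī = 0.719303 in⁴.
Centroid: ȳ = ΣA·y / ΣA = 1.6479 in.
Transfer each piece to the horizontal centroidal axis using Ī + A·d² with d = y − 1.6479:
  rectangular body: d = -0.647899 in → contributes +4.81988 in⁴
  semicircular cap: d = 1.03116 in → contributes +4.99507 in⁴
Total I = 9.81495 in⁴.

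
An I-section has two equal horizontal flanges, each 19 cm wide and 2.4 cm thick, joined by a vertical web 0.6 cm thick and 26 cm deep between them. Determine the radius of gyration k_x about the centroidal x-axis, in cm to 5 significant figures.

k_x ≈ 13.447 cm

Decompose the section into non-overlapping parts with the origin at the bottom-left of its bounding rectangle.
Bottom flange: 19 × 2.4, A = 45.6 cm², y = 1.2 cm, Ī = 21.888 cm⁴.
Web: 0.6 × 26, A = 15.6 cm², y = 15.4 cm, Ī = 878.8 cm⁴.
Top flange: 19 × 2.4, A = 45.6 cm², y = 29.6 cm, Ī = 21.888 cm⁴.
By symmetry the centroid is at mid-height, ȳ = 15.4 cm.
Transfer each piece to the centroidal x-axis using Ī + A·d² with d = y − 15.4:
  bottom flange: d = -14.2 cm → contributes +9216.672 cm⁴
  web: d = 0 cm → contributes +878.8 cm⁴
  top flange: d = 14.2 cm → contributes +9216.672 cm⁴
Total I = 19312.14 cm⁴.
Radius of gyration: k = √(I/A) = √(19312.14 / 106.8) = 13.44713 cm.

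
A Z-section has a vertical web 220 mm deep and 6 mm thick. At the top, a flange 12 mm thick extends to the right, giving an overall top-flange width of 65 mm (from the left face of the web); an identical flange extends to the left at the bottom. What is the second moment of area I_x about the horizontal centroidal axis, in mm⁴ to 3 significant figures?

Treat the section as a set of non-overlapping primitives; coordinates are from the bounding-box lower-left.
Web: 6 × 220, A = 1 320 mm², y = 110 mm, Ī = 5 324 000 mm⁴.
Top flange (beyond web): 59 × 12, A = 708 mm², y = 214 mm, Ī = 8 496 mm⁴.
Bottom flange (beyond web): 59 × 12, A = 708 mm², y = 6 mm, Ī = 8 496 mm⁴.
Centroid: ȳ = ΣA·y / ΣA = 110 mm.
Transfer each piece to the horizontal centroidal axis using Ī + A·d² with d = y − 110:
  web: d = 0 mm → contributes +5 324 000 mm⁴
  top flange (beyond web): d = 104 mm → contributes +7 666 224 mm⁴
  bottom flange (beyond web): d = -104 mm → contributes +7 666 224 mm⁴
Total I = 20 656 448 mm⁴.

I_x ≈ 2.07 × 10⁷ mm⁴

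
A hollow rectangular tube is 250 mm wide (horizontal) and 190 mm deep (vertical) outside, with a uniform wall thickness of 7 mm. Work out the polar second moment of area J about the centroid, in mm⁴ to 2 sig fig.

J ≈ 9.0 × 10⁷ mm⁴

Decompose the section into non-overlapping parts with the origin at the bottom-left of its bounding rectangle.
Outer rectangle: 250 × 190, A = 47 500 mm², y = 95 mm, Ī = 142 895 833 mm⁴.
Inner void (subtracted): 236 × 176, A = 41 536 mm², y = 95 mm, Ī = 107 218 261 mm⁴.
By symmetry the centroid is at mid-height, ȳ = 95 mm.
All pieces are centred on the centroidal x-axis, so I = ΣĪ (holes subtracted) = 35 677 572 mm⁴.
Repeating about the centroidal y-axis gives I_y = 54 613 412 mm⁴.
Polar second moment: J = I_x + I_y = 90 290 984 mm⁴.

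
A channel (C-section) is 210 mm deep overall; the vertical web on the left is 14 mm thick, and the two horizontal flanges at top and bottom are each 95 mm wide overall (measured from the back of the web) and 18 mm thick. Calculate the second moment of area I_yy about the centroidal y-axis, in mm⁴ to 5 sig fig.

Decompose the section into non-overlapping parts with the origin at the bottom-left of its bounding rectangle.
Web: 14 × 210, A = 2 940 mm², x = 7 mm, Ī = 48 020 mm⁴.
Top flange (beyond web): 81 × 18, A = 1 458 mm², x = 54.5 mm, Ī = 797161.5 mm⁴.
Bottom flange (beyond web): 81 × 18, A = 1 458 mm², x = 54.5 mm, Ī = 797161.5 mm⁴.
Centroid: x̄ = ΣA·x / ΣA = 30.65266 mm.
Transfer each piece to the centroidal y-axis using Ī + A·d² with d = x − 30.65266:
  web: d = -23.65266 mm → contributes +1 692 799 mm⁴
  top flange (beyond web): d = 23.84734 mm → contributes +1 626 319 mm⁴
  bottom flange (beyond web): d = 23.84734 mm → contributes +1 626 319 mm⁴
Total I = 4 945 438 mm⁴.

I_yy ≈ 4.9454 × 10⁶ mm⁴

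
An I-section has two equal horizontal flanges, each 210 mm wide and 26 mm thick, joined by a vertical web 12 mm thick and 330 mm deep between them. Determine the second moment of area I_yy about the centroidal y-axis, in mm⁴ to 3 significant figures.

Treat the section as a set of non-overlapping primitives; coordinates are from the bounding-box lower-left.
Bottom flange: 210 × 26, A = 5 460 mm², x = 105 mm, Ī = 20 065 500 mm⁴.
Web: 12 × 330, A = 3 960 mm², x = 105 mm, Ī = 47 520 mm⁴.
Top flange: 210 × 26, A = 5 460 mm², x = 105 mm, Ī = 20 065 500 mm⁴.
By symmetry the centroid is at mid-width, x̄ = 105 mm.
All pieces are centred on the centroidal y-axis, so I = ΣĪ = 40 178 520 mm⁴.

I_yy ≈ 4.02 × 10⁷ mm⁴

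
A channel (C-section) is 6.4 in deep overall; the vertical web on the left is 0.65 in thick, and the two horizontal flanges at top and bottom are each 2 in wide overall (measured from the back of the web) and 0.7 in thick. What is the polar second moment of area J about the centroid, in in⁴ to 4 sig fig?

J ≈ 31.36 in⁴

Split into non-overlapping primitives; take the origin at the lower-left of the bounding box.
Web: 0.65 × 6.4, A = 4.16 in², y = 3.2 in, Ī = 14.1995 in⁴.
Top flange (beyond web): 1.35 × 0.7, A = 0.945 in², y = 6.05 in, Ī = 0.0385875 in⁴.
Bottom flange (beyond web): 1.35 × 0.7, A = 0.945 in², y = 0.35 in, Ī = 0.0385875 in⁴.
By symmetry the centroid is at mid-height, ȳ = 3.2 in.
Transfer each piece to the centroidal x-axis using Ī + A·d² with d = y − 3.2:
  web: d = 0 in → contributes +14.1995 in⁴
  top flange (beyond web): d = 2.85 in → contributes +7.71435 in⁴
  bottom flange (beyond web): d = -2.85 in → contributes +7.71435 in⁴
Total I = 29.6282 in⁴.
For the y-axis: x̄ = 0.637397 in.
Repeating about the centroidal y-axis gives I_y = 1.73308 in⁴.
Polar second moment: J = I_x + I_y = 31.3612 in⁴.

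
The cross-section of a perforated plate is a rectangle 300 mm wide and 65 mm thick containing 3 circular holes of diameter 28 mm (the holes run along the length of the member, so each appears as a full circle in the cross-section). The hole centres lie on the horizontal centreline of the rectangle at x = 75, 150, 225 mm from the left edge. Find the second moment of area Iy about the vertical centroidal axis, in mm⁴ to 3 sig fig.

Decompose the section into non-overlapping parts with the origin at the bottom-left of its bounding rectangle.
Plate: 300 × 65, A = 19 500 mm², x = 150 mm, Ī = 146 250 000 mm⁴.
Hole 1 (subtracted): ⌀28, A = 615.75 mm², x = 75 mm, Ī = 30 172 mm⁴.
Hole 2 (subtracted): ⌀28, A = 615.75 mm², x = 150 mm, Ī = 30 172 mm⁴.
Hole 3 (subtracted): ⌀28, A = 615.75 mm², x = 225 mm, Ī = 30 172 mm⁴.
By symmetry the centroid is at mid-width, x̄ = 150 mm.
Transfer each piece to the vertical centroidal axis using Ī + A·d² with d = x − 150:
  plate: d = 0 mm → contributes +146 250 000 mm⁴
  hole 1: d = -75 mm → contributes −3 493 778 mm⁴
  hole 2: d = 0 mm → contributes −30 172 mm⁴
  hole 3: d = 75 mm → contributes −3 493 778 mm⁴
Total I = 139 232 273 mm⁴.

Iy ≈ 1.39 × 10⁸ mm⁴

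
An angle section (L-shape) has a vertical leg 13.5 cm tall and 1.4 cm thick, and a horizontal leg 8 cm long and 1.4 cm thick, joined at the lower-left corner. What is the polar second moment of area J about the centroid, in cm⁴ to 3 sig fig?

Decompose the section into non-overlapping parts with the origin at the bottom-left of its bounding rectangle.
Vertical leg: 1.4 × 13.5, A = 18.9 cm², y = 6.75 cm, Ī = 287.04 cm⁴.
Horizontal leg (remainder): 6.6 × 1.4, A = 9.24 cm², y = 0.7 cm, Ī = 1.5092 cm⁴.
Centroid: ȳ = ΣA·y / ΣA = 4.7634 cm.
Transfer each piece to the centroidal x-axis using Ī + A·d² with d = y − 4.7634:
  vertical leg: d = 1.9866 cm → contributes +361.63 cm⁴
  horizontal leg (remainder): d = -4.0634 cm → contributes +154.08 cm⁴
Total I = 515.71 cm⁴.
For the y-axis: x̄ = 2.0134 cm.
Repeating about the centroidal y-axis gives I_y = 135.92 cm⁴.
Polar second moment: J = I_x + I_y = 651.63 cm⁴.

J ≈ 652 cm⁴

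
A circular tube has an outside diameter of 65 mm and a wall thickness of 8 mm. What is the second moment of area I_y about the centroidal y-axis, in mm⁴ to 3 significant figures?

Treat the section as a set of non-overlapping primitives; coordinates are from the bounding-box lower-left.
Outer circle: ⌀65, A = 3318.3 mm², x = 32.5 mm, Ī = 876 241 mm⁴.
Bore (subtracted): ⌀49, A = 1885.7 mm², x = 32.5 mm, Ī = 282 979 mm⁴.
By symmetry the centroid is at mid-width, x̄ = 32.5 mm.
All pieces are centred on the centroidal y-axis, so I = ΣĪ (holes subtracted) = 593 261 mm⁴.

I_y ≈ 5.93 × 10⁵ mm⁴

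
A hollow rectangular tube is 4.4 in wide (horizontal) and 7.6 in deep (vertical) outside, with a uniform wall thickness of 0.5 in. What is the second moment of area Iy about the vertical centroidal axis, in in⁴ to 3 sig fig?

Split into non-overlapping primitives; take the origin at the lower-left of the bounding box.
Outer rectangle: 4.4 × 7.6, A = 33.44 in², x = 2.2 in, Ī = 53.95 in⁴.
Inner void (subtracted): 3.4 × 6.6, A = 22.44 in², x = 2.2 in, Ī = 21.617 in⁴.
By symmetry the centroid is at mid-width, x̄ = 2.2 in.
All pieces are centred on the vertical centroidal axis, so I = ΣĪ (holes subtracted) = 32.333 in⁴.

Iy ≈ 32.3 in⁴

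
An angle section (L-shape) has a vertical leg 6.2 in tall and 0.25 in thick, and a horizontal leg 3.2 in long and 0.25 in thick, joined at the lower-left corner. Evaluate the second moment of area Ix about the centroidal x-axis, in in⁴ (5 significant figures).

Ix ≈ 9.3919 in⁴

Decompose the section into non-overlapping parts with the origin at the bottom-left of its bounding rectangle.
Vertical leg: 0.25 × 6.2, A = 1.55 in², y = 3.1 in, Ī = 4.965167 in⁴.
Horizontal leg (remainder): 2.95 × 0.25, A = 0.7375 in², y = 0.125 in, Ī = 0.003841146 in⁴.
Centroid: ȳ = ΣA·y / ΣA = 2.140847 in.
Transfer each piece to the centroidal x-axis using Ī + A·d² with d = y − 2.140847:
  vertical leg: d = 0.959153 in → contributes +6.391127 in⁴
  horizontal leg (remainder): d = -2.015847 in → contributes +3.000775 in⁴
Total I = 9.391902 in⁴.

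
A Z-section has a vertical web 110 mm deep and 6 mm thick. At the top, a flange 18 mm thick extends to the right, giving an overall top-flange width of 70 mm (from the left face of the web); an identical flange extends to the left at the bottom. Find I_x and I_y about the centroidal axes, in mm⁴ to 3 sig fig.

Decompose the section into non-overlapping parts with the origin at the bottom-left of its bounding rectangle.
Web: 6 × 110, A = 660 mm², y = 55 mm, Ī = 665 500 mm⁴.
Top flange (beyond web): 64 × 18, A = 1 152 mm², y = 101 mm, Ī = 31 104 mm⁴.
Bottom flange (beyond web): 64 × 18, A = 1 152 mm², y = 9 mm, Ī = 31 104 mm⁴.
Centroid: ȳ = ΣA·y / ΣA = 55 mm.
Transfer each piece to the centroidal x-axis using Ī + A·d² with d = y − 55:
  web: d = 0 mm → contributes +665 500 mm⁴
  top flange (beyond web): d = 46 mm → contributes +2 468 736 mm⁴
  bottom flange (beyond web): d = -46 mm → contributes +2 468 736 mm⁴
Total I = 5 602 972 mm⁴.
For the y-axis: x̄ = 67 mm.
Repeating about the centroidal y-axis gives I_y = 3 610 812 mm⁴.

I_x ≈ 5.60 × 10⁶ mm⁴, I_y ≈ 3.61 × 10⁶ mm⁴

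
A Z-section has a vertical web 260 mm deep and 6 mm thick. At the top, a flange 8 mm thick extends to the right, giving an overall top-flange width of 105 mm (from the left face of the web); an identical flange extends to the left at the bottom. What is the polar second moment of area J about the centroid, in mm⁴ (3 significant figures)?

J ≈ 3.96 × 10⁷ mm⁴

Split into non-overlapping primitives; take the origin at the lower-left of the bounding box.
Web: 6 × 260, A = 1 560 mm², y = 130 mm, Ī = 8 788 000 mm⁴.
Top flange (beyond web): 99 × 8, A = 792 mm², y = 256 mm, Ī = 4 224 mm⁴.
Bottom flange (beyond web): 99 × 8, A = 792 mm², y = 4 mm, Ī = 4 224 mm⁴.
Centroid: ȳ = ΣA·y / ΣA = 130 mm.
Transfer each piece to the centroidal x-axis using Ī + A·d² with d = y − 130:
  web: d = 0 mm → contributes +8 788 000 mm⁴
  top flange (beyond web): d = 126 mm → contributes +12 578 016 mm⁴
  bottom flange (beyond web): d = -126 mm → contributes +12 578 016 mm⁴
Total I = 33 944 032 mm⁴.
For the y-axis: x̄ = 102 mm.
Repeating about the centroidal y-axis gives I_y = 5 664 312 mm⁴.
Polar second moment: J = I_x + I_y = 39 608 344 mm⁴.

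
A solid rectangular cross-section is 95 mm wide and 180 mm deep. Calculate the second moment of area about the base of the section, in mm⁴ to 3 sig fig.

The section: 95 × 180, A = 17 100 mm², y = 90 mm, Ī = 46 170 000 mm⁴.
Transfer it to the bottom edge using Ī + A·d² with d = y − 0:
  the section: d = 90 mm → contributes +184 680 000 mm⁴
Total I = 184 680 000 mm⁴.

I_base ≈ 1.85 × 10⁸ mm⁴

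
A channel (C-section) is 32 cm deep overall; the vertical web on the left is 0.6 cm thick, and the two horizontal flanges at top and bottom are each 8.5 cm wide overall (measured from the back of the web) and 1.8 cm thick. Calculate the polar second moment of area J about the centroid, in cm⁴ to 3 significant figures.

J ≈ 8490 cm⁴

Split into non-overlapping primitives; take the origin at the lower-left of the bounding box.
Web: 0.6 × 32, A = 19.2 cm², y = 16 cm, Ī = 1638.4 cm⁴.
Top flange (beyond web): 7.9 × 1.8, A = 14.22 cm², y = 31.1 cm, Ī = 3.8394 cm⁴.
Bottom flange (beyond web): 7.9 × 1.8, A = 14.22 cm², y = 0.9 cm, Ī = 3.8394 cm⁴.
By symmetry the centroid is at mid-height, ȳ = 16 cm.
Transfer each piece to the centroidal x-axis using Ī + A·d² with d = y − 16:
  web: d = 0 cm → contributes +1638.4 cm⁴
  top flange (beyond web): d = 15.1 cm → contributes +3246.1 cm⁴
  bottom flange (beyond web): d = -15.1 cm → contributes +3246.1 cm⁴
Total I = 8130.7 cm⁴.
For the y-axis: x̄ = 2.8372 cm.
Repeating about the centroidal y-axis gives I_y = 355.52 cm⁴.
Polar second moment: J = I_x + I_y = 8486.2 cm⁴.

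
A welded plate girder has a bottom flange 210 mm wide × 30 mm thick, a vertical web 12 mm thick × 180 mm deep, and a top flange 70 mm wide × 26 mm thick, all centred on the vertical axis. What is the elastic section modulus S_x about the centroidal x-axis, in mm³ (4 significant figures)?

S_x ≈ 4.522 × 10⁵ mm³

Decompose the section into non-overlapping parts with the origin at the bottom-left of its bounding rectangle.
Bottom plate: 210 × 30, A = 6 300 mm², y = 15 mm, Ī = 472 500 mm⁴.
Web plate: 12 × 180, A = 2 160 mm², y = 120 mm, Ī = 5 832 000 mm⁴.
Top plate: 70 × 26, A = 1 820 mm², y = 223 mm, Ī = 102 527 mm⁴.
Centroid: ȳ = ΣA·y / ΣA = 73.8872 mm.
Transfer each piece to the centroidal x-axis using Ī + A·d² with d = y − 73.8872:
  bottom plate: d = -58.8872 mm → contributes +22 318 995 mm⁴
  web plate: d = 46.1128 mm → contributes +10 425 011 mm⁴
  top plate: d = 149.113 mm → contributes +40 569 570 mm⁴
Total I = 73 313 576 mm⁴.
Extreme fibre distance c = 162.113 mm; S = I/c = 452 238 mm³.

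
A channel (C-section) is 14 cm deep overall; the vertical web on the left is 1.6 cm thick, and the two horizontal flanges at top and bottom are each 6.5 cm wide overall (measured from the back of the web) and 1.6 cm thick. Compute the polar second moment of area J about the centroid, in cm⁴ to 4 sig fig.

J ≈ 1106 cm⁴

Decompose the section into non-overlapping parts with the origin at the bottom-left of its bounding rectangle.
Web: 1.6 × 14, A = 22.4 cm², y = 7 cm, Ī = 365.867 cm⁴.
Top flange (beyond web): 4.9 × 1.6, A = 7.84 cm², y = 13.2 cm, Ī = 1.67253 cm⁴.
Bottom flange (beyond web): 4.9 × 1.6, A = 7.84 cm², y = 0.8 cm, Ī = 1.67253 cm⁴.
By symmetry the centroid is at mid-height, ȳ = 7 cm.
Transfer each piece to the centroidal x-axis using Ī + A·d² with d = y − 7:
  web: d = 0 cm → contributes +365.867 cm⁴
  top flange (beyond web): d = 6.2 cm → contributes +303.042 cm⁴
  bottom flange (beyond web): d = -6.2 cm → contributes +303.042 cm⁴
Total I = 971.951 cm⁴.
For the y-axis: x̄ = 2.13824 cm.
Repeating about the centroidal y-axis gives I_y = 133.575 cm⁴.
Polar second moment: J = I_x + I_y = 1105.53 cm⁴.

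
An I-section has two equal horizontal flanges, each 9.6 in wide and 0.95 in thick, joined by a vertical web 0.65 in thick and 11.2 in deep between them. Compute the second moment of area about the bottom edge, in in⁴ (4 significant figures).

Split into non-overlapping primitives; take the origin at the lower-left of the bounding box.
Bottom flange: 9.6 × 0.95, A = 9.12 in², y = 0.475 in, Ī = 0.6859 in⁴.
Web: 0.65 × 11.2, A = 7.28 in², y = 6.55 in, Ī = 76.1003 in⁴.
Top flange: 9.6 × 0.95, A = 9.12 in², y = 12.625 in, Ī = 0.6859 in⁴.
Transfer each piece to the base of the section using Ī + A·d² with d = y − 0:
  bottom flange: d = 0.475 in → contributes +2.7436 in⁴
  web: d = 6.55 in → contributes +388.43 in⁴
  top flange: d = 12.625 in → contributes +1454.33 in⁴
Total I = 1845.5 in⁴.

I_base ≈ 1846 in⁴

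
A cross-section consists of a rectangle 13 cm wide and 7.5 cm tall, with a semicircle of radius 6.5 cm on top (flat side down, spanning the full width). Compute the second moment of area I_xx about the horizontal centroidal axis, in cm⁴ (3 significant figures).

I_xx ≈ 2330 cm⁴

Decompose the section into non-overlapping parts with the origin at the bottom-left of its bounding rectangle.
Rectangular body: 13 × 7.5, A = 97.5 cm², y = 3.75 cm, Ī = 457.03 cm⁴.
Semicircular cap: semicircle r = 6.5, A = 66.366 cm², y = 10.259 cm, Ī = 195.92 cm⁴.
Centroid: ȳ = ΣA·y / ΣA = 6.386 cm.
Transfer each piece to the horizontal centroidal axis using Ī + A·d² with d = y − 6.386:
  rectangular body: d = -2.636 cm → contributes +1134.5 cm⁴
  semicircular cap: d = 3.8727 cm → contributes +1191.2 cm⁴
Total I = 2325.8 cm⁴.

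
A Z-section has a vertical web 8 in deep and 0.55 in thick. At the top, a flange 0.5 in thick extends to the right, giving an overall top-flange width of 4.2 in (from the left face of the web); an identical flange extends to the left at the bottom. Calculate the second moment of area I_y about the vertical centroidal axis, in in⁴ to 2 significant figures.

Treat the section as a set of non-overlapping primitives; coordinates are from the bounding-box lower-left.
Web: 0.55 × 8, A = 4.4 in², x = 3.925 in, Ī = 0.1109 in⁴.
Top flange (beyond web): 3.65 × 0.5, A = 1.825 in², x = 6.025 in, Ī = 2.026 in⁴.
Bottom flange (beyond web): 3.65 × 0.5, A = 1.825 in², x = 1.825 in, Ī = 2.026 in⁴.
Centroid: x̄ = ΣA·x / ΣA = 3.925 in.
Transfer each piece to the vertical centroidal axis using Ī + A·d² with d = x − 3.925:
  web: d = 0 in → contributes +0.1109 in⁴
  top flange (beyond web): d = 2.1 in → contributes +10.07 in⁴
  bottom flange (beyond web): d = -2.1 in → contributes +10.07 in⁴
Total I = 20.26 in⁴.

I_y ≈ 20 in⁴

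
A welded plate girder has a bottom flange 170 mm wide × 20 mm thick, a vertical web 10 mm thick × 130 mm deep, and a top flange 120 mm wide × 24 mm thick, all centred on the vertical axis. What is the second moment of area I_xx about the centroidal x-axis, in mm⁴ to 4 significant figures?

I_xx ≈ 3.814 × 10⁷ mm⁴

Break the section into simple shapes (no overlaps), measuring from the bottom-left corner of the bounding box.
Bottom plate: 170 × 20, A = 3 400 mm², y = 10 mm, Ī = 113 333 mm⁴.
Web plate: 10 × 130, A = 1 300 mm², y = 85 mm, Ī = 1 830 833 mm⁴.
Top plate: 120 × 24, A = 2 880 mm², y = 162 mm, Ī = 138 240 mm⁴.
Centroid: ȳ = ΣA·y / ΣA = 80.6148 mm.
Transfer each piece to the centroidal x-axis using Ī + A·d² with d = y − 80.6148:
  bottom plate: d = -70.6148 mm → contributes +17 067 252 mm⁴
  web plate: d = 4.38522 mm → contributes +1 855 833 mm⁴
  top plate: d = 81.3852 mm → contributes +19 214 078 mm⁴
Total I = 38 137 162 mm⁴.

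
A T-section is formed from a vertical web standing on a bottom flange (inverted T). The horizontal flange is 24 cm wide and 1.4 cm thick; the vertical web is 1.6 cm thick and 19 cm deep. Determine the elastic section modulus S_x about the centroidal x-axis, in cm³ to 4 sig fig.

Break the section into simple shapes (no overlaps), measuring from the bottom-left corner of the bounding box.
Flange: 24 × 1.4, A = 33.6 cm², y = 0.7 cm, Ī = 5.488 cm⁴.
Web: 1.6 × 19, A = 30.4 cm², y = 10.9 cm, Ī = 914.533 cm⁴.
Centroid: ȳ = ΣA·y / ΣA = 5.545 cm.
Transfer each piece to the centroidal x-axis using Ī + A·d² with d = y − 5.545:
  flange: d = -4.845 cm → contributes +794.215 cm⁴
  web: d = 5.355 cm → contributes +1786.28 cm⁴
Total I = 2580.5 cm⁴.
Extreme fibre distance c = 14.855 cm; S = I/c = 173.713 cm³.

S_x ≈ 173.7 cm³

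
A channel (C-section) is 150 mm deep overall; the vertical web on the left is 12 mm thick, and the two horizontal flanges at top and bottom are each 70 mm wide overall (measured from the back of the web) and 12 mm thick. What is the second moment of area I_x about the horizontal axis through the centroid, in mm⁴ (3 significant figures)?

Break the section into simple shapes (no overlaps), measuring from the bottom-left corner of the bounding box.
Web: 12 × 150, A = 1 800 mm², y = 75 mm, Ī = 3 375 000 mm⁴.
Top flange (beyond web): 58 × 12, A = 696 mm², y = 144 mm, Ī = 8 352 mm⁴.
Bottom flange (beyond web): 58 × 12, A = 696 mm², y = 6 mm, Ī = 8 352 mm⁴.
By symmetry the centroid is at mid-height, ȳ = 75 mm.
Transfer each piece to the horizontal axis through the centroid using Ī + A·d² with d = y − 75:
  web: d = 0 mm → contributes +3 375 000 mm⁴
  top flange (beyond web): d = 69 mm → contributes +3 322 008 mm⁴
  bottom flange (beyond web): d = -69 mm → contributes +3 322 008 mm⁴
Total I = 10 019 016 mm⁴.

I_x ≈ 1.00 × 10⁷ mm⁴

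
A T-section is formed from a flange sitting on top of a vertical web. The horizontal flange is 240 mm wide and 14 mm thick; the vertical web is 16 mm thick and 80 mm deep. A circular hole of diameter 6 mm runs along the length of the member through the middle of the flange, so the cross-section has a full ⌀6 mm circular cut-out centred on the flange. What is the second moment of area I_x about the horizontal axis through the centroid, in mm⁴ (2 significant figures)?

I_x ≈ 2.8 × 10⁶ mm⁴

Split into non-overlapping primitives; take the origin at the lower-left of the bounding box.
Flange: 240 × 14, A = 3 360 mm², y = 87 mm, Ī = 54 880 mm⁴.
Web: 16 × 80, A = 1 280 mm², y = 40 mm, Ī = 682 667 mm⁴.
Hole (subtracted): ⌀6, A = 28.27 mm², y = 87 mm, Ī = 63.62 mm⁴.
Centroid: ȳ = ΣA·y / ΣA = 73.95 mm.
Transfer each piece to the horizontal axis through the centroid using Ī + A·d² with d = y − 73.95:
  flange: d = 13.05 mm → contributes +626 659 mm⁴
  web: d = -33.95 mm → contributes +2 158 432 mm⁴
  hole: d = 13.05 mm → contributes −4 875 mm⁴
Total I = 2 780 215 mm⁴.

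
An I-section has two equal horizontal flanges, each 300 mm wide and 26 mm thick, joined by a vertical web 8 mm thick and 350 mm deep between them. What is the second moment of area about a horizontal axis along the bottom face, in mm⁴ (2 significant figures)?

Break the section into simple shapes (no overlaps), measuring from the bottom-left corner of the bounding box.
Bottom flange: 300 × 26, A = 7 800 mm², y = 13 mm, Ī = 439 400 mm⁴.
Web: 8 × 350, A = 2 800 mm², y = 201 mm, Ī = 28 583 333 mm⁴.
Top flange: 300 × 26, A = 7 800 mm², y = 389 mm, Ī = 439 400 mm⁴.
Transfer each piece to a horizontal axis along the bottom face using Ī + A·d² with d = y − 0:
  bottom flange: d = 13 mm → contributes +1 757 600 mm⁴
  web: d = 201 mm → contributes +141 706 133 mm⁴
  top flange: d = 389 mm → contributes +1 180 743 200 mm⁴
Total I = 1 324 206 933 mm⁴.

I_base ≈ 1.3 × 10⁹ mm⁴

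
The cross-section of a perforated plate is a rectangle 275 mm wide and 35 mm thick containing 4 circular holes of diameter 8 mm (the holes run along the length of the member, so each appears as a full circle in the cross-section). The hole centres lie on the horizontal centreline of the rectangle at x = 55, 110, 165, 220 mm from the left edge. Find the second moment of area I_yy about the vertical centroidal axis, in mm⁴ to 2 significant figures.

I_yy ≈ 6.0 × 10⁷ mm⁴

Split into non-overlapping primitives; take the origin at the lower-left of the bounding box.
Plate: 275 × 35, A = 9 625 mm², x = 137.5 mm, Ī = 60 657 552 mm⁴.
Hole 1 (subtracted): ⌀8, A = 50.27 mm², x = 55 mm, Ī = 201.1 mm⁴.
Hole 2 (subtracted): ⌀8, A = 50.27 mm², x = 110 mm, Ī = 201.1 mm⁴.
Hole 3 (subtracted): ⌀8, A = 50.27 mm², x = 165 mm, Ī = 201.1 mm⁴.
Hole 4 (subtracted): ⌀8, A = 50.27 mm², x = 220 mm, Ī = 201.1 mm⁴.
By symmetry the centroid is at mid-width, x̄ = 137.5 mm.
Transfer each piece to the vertical centroidal axis using Ī + A·d² with d = x − 137.5:
  plate: d = 0 mm → contributes +60 657 552 mm⁴
  hole 1: d = -82.5 mm → contributes −342 321 mm⁴
  hole 2: d = -27.5 mm → contributes −38 214 mm⁴
  hole 3: d = 27.5 mm → contributes −38 214 mm⁴
  hole 4: d = 82.5 mm → contributes −342 321 mm⁴
Total I = 59 896 482 mm⁴.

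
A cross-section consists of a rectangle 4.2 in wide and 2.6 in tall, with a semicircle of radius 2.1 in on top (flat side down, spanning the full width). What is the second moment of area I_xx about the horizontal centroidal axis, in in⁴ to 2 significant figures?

Treat the section as a set of non-overlapping primitives; coordinates are from the bounding-box lower-left.
Rectangular body: 4.2 × 2.6, A = 10.92 in², y = 1.3 in, Ī = 6.152 in⁴.
Semicircular cap: semicircle r = 2.1, A = 6.927 in², y = 3.491 in, Ī = 2.135 in⁴.
Centroid: ȳ = ΣA·y / ΣA = 2.151 in.
Transfer each piece to the horizontal centroidal axis using Ī + A·d² with d = y − 2.151:
  rectangular body: d = -0.8505 in → contributes +14.05 in⁴
  semicircular cap: d = 1.341 in → contributes +14.59 in⁴
Total I = 28.64 in⁴.

I_xx ≈ 29 in⁴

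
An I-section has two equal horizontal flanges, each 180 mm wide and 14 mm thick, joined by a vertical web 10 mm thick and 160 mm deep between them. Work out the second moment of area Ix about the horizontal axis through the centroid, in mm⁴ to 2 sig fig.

Treat the section as a set of non-overlapping primitives; coordinates are from the bounding-box lower-left.
Bottom flange: 180 × 14, A = 2 520 mm², y = 7 mm, Ī = 41 160 mm⁴.
Web: 10 × 160, A = 1 600 mm², y = 94 mm, Ī = 3 413 333 mm⁴.
Top flange: 180 × 14, A = 2 520 mm², y = 181 mm, Ī = 41 160 mm⁴.
By symmetry the centroid is at mid-height, ȳ = 94 mm.
Transfer each piece to the horizontal axis through the centroid using Ī + A·d² with d = y − 94:
  bottom flange: d = -87 mm → contributes +19 115 040 mm⁴
  web: d = 0 mm → contributes +3 413 333 mm⁴
  top flange: d = 87 mm → contributes +19 115 040 mm⁴
Total I = 41 643 413 mm⁴.

Ix ≈ 4.2 × 10⁷ mm⁴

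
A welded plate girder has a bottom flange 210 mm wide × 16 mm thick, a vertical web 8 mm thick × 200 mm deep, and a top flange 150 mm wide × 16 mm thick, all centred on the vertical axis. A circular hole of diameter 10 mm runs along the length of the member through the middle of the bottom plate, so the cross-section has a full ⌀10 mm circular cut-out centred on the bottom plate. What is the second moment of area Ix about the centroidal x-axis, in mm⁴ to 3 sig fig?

Ix ≈ 7.05 × 10⁷ mm⁴

Split into non-overlapping primitives; take the origin at the lower-left of the bounding box.
Bottom plate: 210 × 16, A = 3 360 mm², y = 8 mm, Ī = 71 680 mm⁴.
Web plate: 8 × 200, A = 1 600 mm², y = 116 mm, Ī = 5 333 333 mm⁴.
Top plate: 150 × 16, A = 2 400 mm², y = 224 mm, Ī = 51 200 mm⁴.
Hole (subtracted): ⌀10, A = 78.54 mm², y = 8 mm, Ī = 490.87 mm⁴.
Centroid: ȳ = ΣA·y / ΣA = 102.93 mm.
Transfer each piece to the centroidal x-axis using Ī + A·d² with d = y − 102.93:
  bottom plate: d = -94.926 mm → contributes +30 348 466 mm⁴
  web plate: d = 13.074 mm → contributes +5 606 820 mm⁴
  top plate: d = 121.07 mm → contributes +35 232 584 mm⁴
  hole: d = -94.926 mm → contributes −708 209 mm⁴
Total I = 70 479 661 mm⁴.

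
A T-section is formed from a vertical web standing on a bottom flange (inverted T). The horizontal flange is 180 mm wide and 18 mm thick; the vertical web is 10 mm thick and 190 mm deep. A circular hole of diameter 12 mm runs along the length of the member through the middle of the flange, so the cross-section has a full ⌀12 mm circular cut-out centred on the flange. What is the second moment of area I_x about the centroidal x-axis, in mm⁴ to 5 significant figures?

I_x ≈ 1.8585 × 10⁷ mm⁴

Decompose the section into non-overlapping parts with the origin at the bottom-left of its bounding rectangle.
Flange: 180 × 18, A = 3 240 mm², y = 9 mm, Ī = 87 480 mm⁴.
Web: 10 × 190, A = 1 900 mm², y = 113 mm, Ī = 5 715 833 mm⁴.
Hole (subtracted): ⌀12, A = 113.0973 mm², y = 9 mm, Ī = 1017.876 mm⁴.
Centroid: ȳ = ΣA·y / ΣA = 48.3085 mm.
Transfer each piece to the centroidal x-axis using Ī + A·d² with d = y − 48.3085:
  flange: d = -39.3085 mm → contributes +5 093 792 mm⁴
  web: d = 64.6915 mm → contributes +13 667 315 mm⁴
  hole: d = -39.3085 mm → contributes −175771.1 mm⁴
Total I = 18 585 336 mm⁴.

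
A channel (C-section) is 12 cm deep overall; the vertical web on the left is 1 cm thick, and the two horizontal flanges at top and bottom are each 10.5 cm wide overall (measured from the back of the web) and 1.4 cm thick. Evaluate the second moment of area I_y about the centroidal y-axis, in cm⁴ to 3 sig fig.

Split into non-overlapping primitives; take the origin at the lower-left of the bounding box.
Web: 1 × 12, A = 12 cm², x = 0.5 cm, Ī = 1 cm⁴.
Top flange (beyond web): 9.5 × 1.4, A = 13.3 cm², x = 5.75 cm, Ī = 100.03 cm⁴.
Bottom flange (beyond web): 9.5 × 1.4, A = 13.3 cm², x = 5.75 cm, Ī = 100.03 cm⁴.
Centroid: x̄ = ΣA·x / ΣA = 4.1179 cm.
Transfer each piece to the centroidal y-axis using Ī + A·d² with d = x − 4.1179:
  web: d = -3.6179 cm → contributes +158.07 cm⁴
  top flange (beyond web): d = 1.6321 cm → contributes +135.46 cm⁴
  bottom flange (beyond web): d = 1.6321 cm → contributes +135.46 cm⁴
Total I = 428.98 cm⁴.

I_y ≈ 429 cm⁴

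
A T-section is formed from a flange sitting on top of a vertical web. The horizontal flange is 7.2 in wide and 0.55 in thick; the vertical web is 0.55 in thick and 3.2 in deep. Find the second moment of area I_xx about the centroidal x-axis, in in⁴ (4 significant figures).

Treat the section as a set of non-overlapping primitives; coordinates are from the bounding-box lower-left.
Flange: 7.2 × 0.55, A = 3.96 in², y = 3.475 in, Ī = 0.099825 in⁴.
Web: 0.55 × 3.2, A = 1.76 in², y = 1.6 in, Ī = 1.50187 in⁴.
Centroid: ȳ = ΣA·y / ΣA = 2.89808 in.
Transfer each piece to the centroidal x-axis using Ī + A·d² with d = y − 2.89808:
  flange: d = 0.576923 in → contributes +1.41787 in⁴
  web: d = -1.29808 in → contributes +4.46747 in⁴
Total I = 5.88535 in⁴.

I_xx ≈ 5.885 in⁴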